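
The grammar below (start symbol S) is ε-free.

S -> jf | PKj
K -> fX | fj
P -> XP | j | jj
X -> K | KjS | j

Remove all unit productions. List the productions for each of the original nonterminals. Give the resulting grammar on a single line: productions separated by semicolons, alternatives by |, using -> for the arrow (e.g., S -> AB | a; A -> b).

S -> jf | PKj; K -> fX | fj; P -> j | XP | jj; X -> j | fX | fj | KjS

Unit productions: X->K.
Unit pairs (A ⇒* B via units): (X,K).
S: inherits non-unit rules of {S} → PKj | jf.
K: inherits non-unit rules of {K} → fX | fj.
P: inherits non-unit rules of {P} → XP | j | jj.
X: inherits non-unit rules of {K, X} → KjS | fX | fj | j.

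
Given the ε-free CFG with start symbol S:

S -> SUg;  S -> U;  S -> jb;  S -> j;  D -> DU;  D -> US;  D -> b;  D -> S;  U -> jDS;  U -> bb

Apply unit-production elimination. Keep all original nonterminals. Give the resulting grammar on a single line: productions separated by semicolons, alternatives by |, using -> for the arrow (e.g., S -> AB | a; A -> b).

Unit productions: D->S, S->U.
Unit pairs (A ⇒* B via units): (D,S), (D,U), (S,U).
S: inherits non-unit rules of {S, U} → SUg | bb | j | jDS | jb.
D: inherits non-unit rules of {D, S, U} → DU | SUg | US | b | bb | j | jDS | jb.
U: inherits non-unit rules of {U} → bb | jDS.

S -> j | bb | jb | SUg | jDS; D -> b | j | DU | US | bb | jb | SUg | jDS; U -> bb | jDS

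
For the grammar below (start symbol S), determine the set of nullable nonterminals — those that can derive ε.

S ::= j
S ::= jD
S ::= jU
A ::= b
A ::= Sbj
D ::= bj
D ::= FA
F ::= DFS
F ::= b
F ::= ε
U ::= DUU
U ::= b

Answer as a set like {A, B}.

Directly nullable (have an ε-rule): {F}.
Not nullable: A, D, S, U — each has a terminal in every rule's right-hand side or depends on a non-nullable symbol.

{F}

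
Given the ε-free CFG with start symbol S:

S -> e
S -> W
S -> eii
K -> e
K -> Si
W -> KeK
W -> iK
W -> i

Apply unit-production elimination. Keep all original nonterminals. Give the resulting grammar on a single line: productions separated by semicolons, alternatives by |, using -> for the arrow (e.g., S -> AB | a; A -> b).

S -> e | i | iK | KeK | eii; K -> e | Si; W -> i | iK | KeK

Unit productions: S->W.
Unit pairs (A ⇒* B via units): (S,W).
S: inherits non-unit rules of {S, W} → KeK | e | eii | i | iK.
K: inherits non-unit rules of {K} → Si | e.
W: inherits non-unit rules of {W} → KeK | i | iK.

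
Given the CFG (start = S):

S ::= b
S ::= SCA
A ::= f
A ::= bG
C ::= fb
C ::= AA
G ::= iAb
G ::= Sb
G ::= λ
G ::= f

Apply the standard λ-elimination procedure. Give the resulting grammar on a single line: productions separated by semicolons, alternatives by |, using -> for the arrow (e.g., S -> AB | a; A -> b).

Nullable set: {G}.
A -> bG: G nullable, giving b | bG.
Drop G -> λ.
Unchanged (no nullable symbols): S -> SCA; S -> b; A -> f; C -> AA; C -> fb; G -> Sb; G -> f; G -> iAb.

S -> b | SCA; A -> b | f | bG; C -> AA | fb; G -> f | Sb | iAb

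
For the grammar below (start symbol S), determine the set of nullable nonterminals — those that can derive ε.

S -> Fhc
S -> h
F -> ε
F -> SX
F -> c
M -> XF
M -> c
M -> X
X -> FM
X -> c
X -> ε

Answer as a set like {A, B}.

Directly nullable (have an ε-rule): {F, X}.
M is nullable via M -> X (every symbol on the right is already known nullable).
Not nullable: S — each has a terminal in every rule's right-hand side or depends on a non-nullable symbol.

{F, M, X}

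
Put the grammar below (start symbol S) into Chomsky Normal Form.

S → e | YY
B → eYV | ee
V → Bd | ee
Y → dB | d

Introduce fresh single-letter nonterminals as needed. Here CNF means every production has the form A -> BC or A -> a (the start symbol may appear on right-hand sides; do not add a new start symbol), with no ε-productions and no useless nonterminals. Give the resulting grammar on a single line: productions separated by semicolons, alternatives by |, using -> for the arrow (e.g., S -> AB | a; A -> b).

No ε-productions.
No unit productions to eliminate.
TERM: introduce C -> d, A -> e and substitute in every rule of length ≥2.
BIN: B -> AYV becomes B -> AD, D -> YV.

S -> e | YY; A -> e; B -> AA | AD; C -> d; D -> YV; V -> AA | BC; Y -> d | CB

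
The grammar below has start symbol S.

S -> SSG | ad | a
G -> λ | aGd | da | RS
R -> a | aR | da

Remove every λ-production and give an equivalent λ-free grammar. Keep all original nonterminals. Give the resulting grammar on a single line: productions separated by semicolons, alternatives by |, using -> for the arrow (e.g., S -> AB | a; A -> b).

Nullable set: {G}.
S -> SSG: G nullable, giving SS | SSG.
Drop G -> λ.
G -> aGd: G nullable, giving aGd | ad.
Unchanged (no nullable symbols): S -> a; S -> ad; G -> RS; G -> da; R -> a; R -> aR; R -> da.

S -> a | SS | ad | SSG; G -> RS | ad | da | aGd; R -> a | aR | da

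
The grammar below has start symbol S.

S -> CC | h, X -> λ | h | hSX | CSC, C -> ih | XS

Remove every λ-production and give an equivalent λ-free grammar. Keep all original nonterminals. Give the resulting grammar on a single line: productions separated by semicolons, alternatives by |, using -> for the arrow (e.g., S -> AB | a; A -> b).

Nullable set: {X}.
C -> XS: X nullable, giving S | XS.
Drop X -> λ.
X -> hSX: X nullable, giving hS | hSX.
Unchanged (no nullable symbols): S -> CC; S -> h; C -> ih; X -> CSC; X -> h.

S -> h | CC; C -> S | XS | ih; X -> h | hS | CSC | hSX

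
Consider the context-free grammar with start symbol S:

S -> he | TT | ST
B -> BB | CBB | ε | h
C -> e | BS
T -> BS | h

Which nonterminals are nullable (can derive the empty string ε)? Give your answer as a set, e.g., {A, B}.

Directly nullable (have an ε-rule): {B}.
Not nullable: C, S, T — each has a terminal in every rule's right-hand side or depends on a non-nullable symbol.

{B}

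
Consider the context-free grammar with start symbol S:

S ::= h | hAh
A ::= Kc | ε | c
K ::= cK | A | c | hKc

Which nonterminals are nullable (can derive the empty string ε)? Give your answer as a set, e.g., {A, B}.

{A, K}

Directly nullable (have an ε-rule): {A}.
K is nullable via K -> A (every symbol on the right is already known nullable).
Not nullable: S — each has a terminal in every rule's right-hand side or depends on a non-nullable symbol.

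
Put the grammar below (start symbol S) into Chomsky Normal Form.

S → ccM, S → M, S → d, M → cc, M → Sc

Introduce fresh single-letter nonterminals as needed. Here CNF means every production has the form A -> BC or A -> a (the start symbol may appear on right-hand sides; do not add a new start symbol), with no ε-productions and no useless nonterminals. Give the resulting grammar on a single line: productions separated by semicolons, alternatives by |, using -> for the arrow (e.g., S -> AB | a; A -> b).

No ε-productions.
After unit-elimination: S -> d | Sc | cc | ccM; M -> Sc | cc.
TERM: introduce A -> c and substitute in every rule of length ≥2.
BIN: S -> AAM becomes S -> AB, B -> AM.

S -> d | AA | AB | SA; A -> c; B -> AM; M -> AA | SA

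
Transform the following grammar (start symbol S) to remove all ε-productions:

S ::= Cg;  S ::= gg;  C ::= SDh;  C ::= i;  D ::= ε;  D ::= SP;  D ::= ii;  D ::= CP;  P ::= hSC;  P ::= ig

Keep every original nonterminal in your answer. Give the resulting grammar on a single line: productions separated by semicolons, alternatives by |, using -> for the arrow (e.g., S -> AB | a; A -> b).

Nullable set: {D}.
C -> SDh: D nullable, giving SDh | Sh.
Drop D -> ε.
Unchanged (no nullable symbols): S -> Cg; S -> gg; C -> i; D -> CP; D -> SP; D -> ii; P -> hSC; P -> ig.

S -> Cg | gg; C -> i | Sh | SDh; D -> CP | SP | ii; P -> ig | hSC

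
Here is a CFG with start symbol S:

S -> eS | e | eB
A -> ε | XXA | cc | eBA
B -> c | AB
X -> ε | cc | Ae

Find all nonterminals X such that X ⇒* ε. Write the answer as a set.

Directly nullable (have an ε-rule): {A, X}.
Not nullable: B, S — each has a terminal in every rule's right-hand side or depends on a non-nullable symbol.

{A, X}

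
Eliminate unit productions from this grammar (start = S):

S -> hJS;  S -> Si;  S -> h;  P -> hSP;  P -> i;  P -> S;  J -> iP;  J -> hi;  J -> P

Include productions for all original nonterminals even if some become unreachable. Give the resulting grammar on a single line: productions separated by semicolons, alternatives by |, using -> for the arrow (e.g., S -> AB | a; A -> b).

S -> h | Si | hJS; J -> h | i | Si | hi | iP | hJS | hSP; P -> h | i | Si | hJS | hSP

Unit productions: J->P, P->S.
Unit pairs (A ⇒* B via units): (J,P), (J,S), (P,S).
S: inherits non-unit rules of {S} → Si | h | hJS.
J: inherits non-unit rules of {J, P, S} → Si | h | hJS | hSP | hi | i | iP.
P: inherits non-unit rules of {P, S} → Si | h | hJS | hSP | i.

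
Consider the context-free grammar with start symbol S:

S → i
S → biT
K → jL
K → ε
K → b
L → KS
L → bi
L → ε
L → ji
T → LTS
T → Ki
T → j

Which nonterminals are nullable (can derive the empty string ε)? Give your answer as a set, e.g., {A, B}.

Directly nullable (have an ε-rule): {K, L}.
Not nullable: S, T — each has a terminal in every rule's right-hand side or depends on a non-nullable symbol.

{K, L}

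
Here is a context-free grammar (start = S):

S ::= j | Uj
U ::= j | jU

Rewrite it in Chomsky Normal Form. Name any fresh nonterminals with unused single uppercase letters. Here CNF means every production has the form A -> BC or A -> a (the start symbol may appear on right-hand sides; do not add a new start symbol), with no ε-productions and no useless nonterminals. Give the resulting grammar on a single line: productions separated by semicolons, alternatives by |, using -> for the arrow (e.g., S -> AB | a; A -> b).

S -> j | UA; A -> j; U -> j | AU

No ε-productions.
No unit productions to eliminate.
TERM: introduce A -> j and substitute in every rule of length ≥2.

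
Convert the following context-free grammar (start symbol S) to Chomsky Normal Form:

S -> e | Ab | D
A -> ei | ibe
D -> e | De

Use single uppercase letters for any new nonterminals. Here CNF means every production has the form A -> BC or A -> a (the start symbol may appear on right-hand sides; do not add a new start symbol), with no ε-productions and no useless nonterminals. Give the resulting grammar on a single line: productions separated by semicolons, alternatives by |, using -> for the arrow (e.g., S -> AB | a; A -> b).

No ε-productions.
After unit-elimination: S -> e | Ab | De; A -> ei | ibe; D -> e | De.
TERM: introduce E -> b, B -> e, C -> i and substitute in every rule of length ≥2.
BIN: A -> CEB becomes A -> CF, F -> EB.

S -> e | AE | DB; A -> BC | CF; B -> e; C -> i; D -> e | DB; E -> b; F -> EB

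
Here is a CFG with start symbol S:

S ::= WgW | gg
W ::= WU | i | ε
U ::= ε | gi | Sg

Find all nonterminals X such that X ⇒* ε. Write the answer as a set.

Directly nullable (have an ε-rule): {U, W}.
Not nullable: S — each has a terminal in every rule's right-hand side or depends on a non-nullable symbol.

{U, W}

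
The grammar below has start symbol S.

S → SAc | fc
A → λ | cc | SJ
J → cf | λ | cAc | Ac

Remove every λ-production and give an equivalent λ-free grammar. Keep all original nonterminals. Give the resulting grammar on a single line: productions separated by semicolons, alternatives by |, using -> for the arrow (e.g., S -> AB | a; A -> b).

Nullable set: {A, J}.
S -> SAc: A nullable, giving SAc | Sc.
Drop A -> λ.
A -> SJ: J nullable, giving S | SJ.
Drop J -> λ.
J -> Ac: A nullable, giving Ac | c.
J -> cAc: A nullable, giving cAc | cc.
Unchanged (no nullable symbols): S -> fc; A -> cc; J -> cf.

S -> Sc | fc | SAc; A -> S | SJ | cc; J -> c | Ac | cc | cf | cAc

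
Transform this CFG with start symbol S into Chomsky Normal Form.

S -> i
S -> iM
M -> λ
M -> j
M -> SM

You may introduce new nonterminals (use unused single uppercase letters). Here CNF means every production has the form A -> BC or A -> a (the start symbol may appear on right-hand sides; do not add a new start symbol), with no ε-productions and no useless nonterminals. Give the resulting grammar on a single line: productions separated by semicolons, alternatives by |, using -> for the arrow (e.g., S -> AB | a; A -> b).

Nullable: {M}; after ε-elimination: S -> i | iM; M -> S | j | SM.
After unit-elimination: S -> i | iM; M -> i | j | SM | iM.
TERM: introduce A -> i and substitute in every rule of length ≥2.

S -> i | AM; A -> i; M -> i | j | AM | SM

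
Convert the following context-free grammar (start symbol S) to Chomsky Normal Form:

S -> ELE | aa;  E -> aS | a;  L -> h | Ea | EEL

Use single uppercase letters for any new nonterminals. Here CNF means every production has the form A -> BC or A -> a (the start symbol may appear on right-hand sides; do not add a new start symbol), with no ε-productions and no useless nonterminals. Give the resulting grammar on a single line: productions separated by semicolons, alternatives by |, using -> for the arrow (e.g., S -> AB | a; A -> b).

No ε-productions.
No unit productions to eliminate.
TERM: introduce A -> a and substitute in every rule of length ≥2.
BIN: L -> EEL becomes L -> EB, B -> EL; S -> ELE becomes S -> EC, C -> LE.

S -> AA | EC; A -> a; B -> EL; C -> LE; E -> a | AS; L -> h | EA | EB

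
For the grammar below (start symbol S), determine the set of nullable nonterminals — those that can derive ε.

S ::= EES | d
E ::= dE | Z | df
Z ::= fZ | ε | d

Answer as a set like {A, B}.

Directly nullable (have an ε-rule): {Z}.
E is nullable via E -> Z (every symbol on the right is already known nullable).
Not nullable: S — each has a terminal in every rule's right-hand side or depends on a non-nullable symbol.

{E, Z}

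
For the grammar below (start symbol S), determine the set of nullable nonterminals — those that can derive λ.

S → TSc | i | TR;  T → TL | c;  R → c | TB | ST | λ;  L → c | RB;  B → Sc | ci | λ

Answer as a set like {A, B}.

{B, L, R}

Directly nullable (have an ε-rule): {B, R}.
L is nullable via L -> RB (every symbol on the right is already known nullable).
Not nullable: S, T — each has a terminal in every rule's right-hand side or depends on a non-nullable symbol.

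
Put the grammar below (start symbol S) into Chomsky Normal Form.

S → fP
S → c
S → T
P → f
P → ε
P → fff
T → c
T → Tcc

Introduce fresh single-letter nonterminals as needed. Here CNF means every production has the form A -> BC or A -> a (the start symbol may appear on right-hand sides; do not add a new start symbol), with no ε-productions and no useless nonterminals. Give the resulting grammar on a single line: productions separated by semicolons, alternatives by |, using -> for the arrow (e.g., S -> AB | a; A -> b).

Nullable: {P}; after ε-elimination: S -> T | c | f | fP; P -> f | fff; T -> c | Tcc.
After unit-elimination: S -> c | f | fP | Tcc; P -> f | fff; T -> c | Tcc.
TERM: introduce B -> c, A -> f and substitute in every rule of length ≥2.
BIN: P -> AAA becomes P -> AC, C -> AA; S -> TBB becomes S -> TD, D -> BB; T -> TBB becomes T -> TE, E -> BB.

S -> c | f | AP | TD; A -> f; B -> c; C -> AA; D -> BB; E -> BB; P -> f | AC; T -> c | TE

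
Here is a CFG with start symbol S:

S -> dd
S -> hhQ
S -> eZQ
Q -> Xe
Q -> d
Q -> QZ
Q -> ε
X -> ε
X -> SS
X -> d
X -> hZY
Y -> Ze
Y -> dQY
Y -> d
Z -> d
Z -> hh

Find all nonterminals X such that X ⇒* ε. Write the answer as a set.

{Q, X}

Directly nullable (have an ε-rule): {Q, X}.
Not nullable: S, Y, Z — each has a terminal in every rule's right-hand side or depends on a non-nullable symbol.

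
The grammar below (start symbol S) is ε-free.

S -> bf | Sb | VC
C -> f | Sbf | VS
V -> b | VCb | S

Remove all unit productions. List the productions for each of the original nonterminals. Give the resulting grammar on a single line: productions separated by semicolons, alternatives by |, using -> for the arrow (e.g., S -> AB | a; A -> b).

Unit productions: V->S.
Unit pairs (A ⇒* B via units): (V,S).
S: inherits non-unit rules of {S} → Sb | VC | bf.
C: inherits non-unit rules of {C} → Sbf | VS | f.
V: inherits non-unit rules of {S, V} → Sb | VC | VCb | b | bf.

S -> Sb | VC | bf; C -> f | VS | Sbf; V -> b | Sb | VC | bf | VCb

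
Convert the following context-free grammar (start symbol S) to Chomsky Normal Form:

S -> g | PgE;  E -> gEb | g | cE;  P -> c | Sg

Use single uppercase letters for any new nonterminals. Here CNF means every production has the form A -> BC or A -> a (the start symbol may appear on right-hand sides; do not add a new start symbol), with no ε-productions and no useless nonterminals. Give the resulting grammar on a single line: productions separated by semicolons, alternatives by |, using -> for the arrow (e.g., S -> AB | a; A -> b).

No ε-productions.
No unit productions to eliminate.
TERM: introduce C -> b, A -> c, B -> g and substitute in every rule of length ≥2.
BIN: E -> BEC becomes E -> BD, D -> EC; S -> PBE becomes S -> PF, F -> BE.

S -> g | PF; A -> c; B -> g; C -> b; D -> EC; E -> g | AE | BD; F -> BE; P -> c | SB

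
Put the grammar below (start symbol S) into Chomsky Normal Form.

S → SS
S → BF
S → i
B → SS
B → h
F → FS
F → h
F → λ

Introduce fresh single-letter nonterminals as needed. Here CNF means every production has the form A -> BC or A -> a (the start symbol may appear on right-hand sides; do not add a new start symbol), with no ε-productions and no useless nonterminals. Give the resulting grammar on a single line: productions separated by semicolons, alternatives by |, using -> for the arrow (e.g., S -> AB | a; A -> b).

Nullable: {F}; after ε-elimination: S -> B | i | BF | SS; B -> h | SS; F -> S | h | FS.
After unit-elimination: S -> h | i | BF | SS; B -> h | SS; F -> h | i | BF | FS | SS.

S -> h | i | BF | SS; B -> h | SS; F -> h | i | BF | FS | SS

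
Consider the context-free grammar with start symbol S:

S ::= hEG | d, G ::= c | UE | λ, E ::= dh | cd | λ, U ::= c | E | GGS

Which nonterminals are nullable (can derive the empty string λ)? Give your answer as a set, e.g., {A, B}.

Directly nullable (have an ε-rule): {E, G}.
U is nullable via U -> E (every symbol on the right is already known nullable).
Not nullable: S — each has a terminal in every rule's right-hand side or depends on a non-nullable symbol.

{E, G, U}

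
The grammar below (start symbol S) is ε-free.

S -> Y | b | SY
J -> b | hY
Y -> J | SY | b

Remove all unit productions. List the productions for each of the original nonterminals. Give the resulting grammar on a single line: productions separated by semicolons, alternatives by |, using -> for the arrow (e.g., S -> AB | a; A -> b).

S -> b | SY | hY; J -> b | hY; Y -> b | SY | hY

Unit productions: S->Y, Y->J.
Unit pairs (A ⇒* B via units): (S,J), (S,Y), (Y,J).
S: inherits non-unit rules of {J, S, Y} → SY | b | hY.
J: inherits non-unit rules of {J} → b | hY.
Y: inherits non-unit rules of {J, Y} → SY | b | hY.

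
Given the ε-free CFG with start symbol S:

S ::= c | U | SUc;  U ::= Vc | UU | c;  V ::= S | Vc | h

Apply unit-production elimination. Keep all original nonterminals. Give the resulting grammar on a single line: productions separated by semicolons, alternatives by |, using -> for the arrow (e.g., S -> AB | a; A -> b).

Unit productions: S->U, V->S.
Unit pairs (A ⇒* B via units): (S,U), (V,S), (V,U).
S: inherits non-unit rules of {S, U} → SUc | UU | Vc | c.
U: inherits non-unit rules of {U} → UU | Vc | c.
V: inherits non-unit rules of {S, U, V} → SUc | UU | Vc | c | h.

S -> c | UU | Vc | SUc; U -> c | UU | Vc; V -> c | h | UU | Vc | SUc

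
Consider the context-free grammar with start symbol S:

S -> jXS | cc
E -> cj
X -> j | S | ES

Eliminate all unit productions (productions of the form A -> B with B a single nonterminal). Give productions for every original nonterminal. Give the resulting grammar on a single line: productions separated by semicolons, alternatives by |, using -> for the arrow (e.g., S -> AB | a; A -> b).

S -> cc | jXS; E -> cj; X -> j | ES | cc | jXS

Unit productions: X->S.
Unit pairs (A ⇒* B via units): (X,S).
S: inherits non-unit rules of {S} → cc | jXS.
E: inherits non-unit rules of {E} → cj.
X: inherits non-unit rules of {S, X} → ES | cc | j | jXS.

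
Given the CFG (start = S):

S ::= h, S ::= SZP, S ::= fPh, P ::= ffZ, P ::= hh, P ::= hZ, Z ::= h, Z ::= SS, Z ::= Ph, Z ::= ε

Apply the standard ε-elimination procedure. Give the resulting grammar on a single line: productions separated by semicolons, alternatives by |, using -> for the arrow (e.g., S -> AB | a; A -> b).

S -> h | SP | SZP | fPh; P -> h | ff | hZ | hh | ffZ; Z -> h | Ph | SS

Nullable set: {Z}.
S -> SZP: Z nullable, giving SP | SZP.
P -> ffZ: Z nullable, giving ff | ffZ.
P -> hZ: Z nullable, giving h | hZ.
Drop Z -> ε.
Unchanged (no nullable symbols): S -> fPh; S -> h; P -> hh; Z -> Ph; Z -> SS; Z -> h.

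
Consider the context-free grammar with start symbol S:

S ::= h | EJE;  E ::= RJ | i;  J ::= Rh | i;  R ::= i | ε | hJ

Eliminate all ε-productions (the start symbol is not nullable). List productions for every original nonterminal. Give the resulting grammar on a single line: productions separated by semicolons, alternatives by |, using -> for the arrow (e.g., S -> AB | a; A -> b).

Nullable set: {R}.
E -> RJ: R nullable, giving J | RJ.
J -> Rh: R nullable, giving Rh | h.
Drop R -> ε.
Unchanged (no nullable symbols): S -> EJE; S -> h; E -> i; J -> i; R -> hJ; R -> i.

S -> h | EJE; E -> J | i | RJ; J -> h | i | Rh; R -> i | hJ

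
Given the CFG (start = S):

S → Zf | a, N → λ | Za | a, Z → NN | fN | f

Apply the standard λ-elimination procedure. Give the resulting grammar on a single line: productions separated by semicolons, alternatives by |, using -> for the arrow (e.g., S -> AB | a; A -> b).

S -> a | f | Zf; N -> a | Za; Z -> N | f | NN | fN

Nullable set: {N, Z}.
S -> Zf: Z nullable, giving Zf | f.
Drop N -> λ.
N -> Za: Z nullable, giving Za | a.
Z -> NN: N, N nullable, giving N | NN.
Z -> fN: N nullable, giving f | fN.
Unchanged (no nullable symbols): S -> a; N -> a; Z -> f.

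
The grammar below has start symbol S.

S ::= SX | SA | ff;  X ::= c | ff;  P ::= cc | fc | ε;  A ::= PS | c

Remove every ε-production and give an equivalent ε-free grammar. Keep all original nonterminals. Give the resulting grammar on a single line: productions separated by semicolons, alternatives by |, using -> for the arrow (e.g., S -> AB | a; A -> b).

Nullable set: {P}.
A -> PS: P nullable, giving PS | S.
Drop P -> ε.
Unchanged (no nullable symbols): S -> SA; S -> SX; S -> ff; A -> c; P -> cc; P -> fc; X -> c; X -> ff.

S -> SA | SX | ff; A -> S | c | PS; P -> cc | fc; X -> c | ff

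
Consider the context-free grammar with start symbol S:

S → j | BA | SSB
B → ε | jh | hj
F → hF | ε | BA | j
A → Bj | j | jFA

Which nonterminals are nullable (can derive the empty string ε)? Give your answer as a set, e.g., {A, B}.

Directly nullable (have an ε-rule): {B, F}.
Not nullable: A, S — each has a terminal in every rule's right-hand side or depends on a non-nullable symbol.

{B, F}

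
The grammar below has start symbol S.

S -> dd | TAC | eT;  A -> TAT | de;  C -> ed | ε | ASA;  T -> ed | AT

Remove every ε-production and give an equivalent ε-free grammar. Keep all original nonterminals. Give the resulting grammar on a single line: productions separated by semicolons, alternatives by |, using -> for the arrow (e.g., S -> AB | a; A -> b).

S -> TA | dd | eT | TAC; A -> de | TAT; C -> ed | ASA; T -> AT | ed

Nullable set: {C}.
S -> TAC: C nullable, giving TA | TAC.
Drop C -> ε.
Unchanged (no nullable symbols): S -> dd; S -> eT; A -> TAT; A -> de; C -> ASA; C -> ed; T -> AT; T -> ed.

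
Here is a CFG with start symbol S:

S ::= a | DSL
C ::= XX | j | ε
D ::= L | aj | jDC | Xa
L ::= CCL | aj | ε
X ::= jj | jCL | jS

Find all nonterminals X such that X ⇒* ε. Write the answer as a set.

{C, D, L}

Directly nullable (have an ε-rule): {C, L}.
D is nullable via D -> L (every symbol on the right is already known nullable).
Not nullable: S, X — each has a terminal in every rule's right-hand side or depends on a non-nullable symbol.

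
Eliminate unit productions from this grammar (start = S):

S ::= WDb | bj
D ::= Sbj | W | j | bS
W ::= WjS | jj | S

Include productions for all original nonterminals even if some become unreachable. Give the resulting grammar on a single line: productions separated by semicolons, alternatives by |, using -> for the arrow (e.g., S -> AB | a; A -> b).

S -> bj | WDb; D -> j | bS | bj | jj | Sbj | WDb | WjS; W -> bj | jj | WDb | WjS

Unit productions: D->W, W->S.
Unit pairs (A ⇒* B via units): (D,S), (D,W), (W,S).
S: inherits non-unit rules of {S} → WDb | bj.
D: inherits non-unit rules of {D, S, W} → Sbj | WDb | WjS | bS | bj | j | jj.
W: inherits non-unit rules of {S, W} → WDb | WjS | bj | jj.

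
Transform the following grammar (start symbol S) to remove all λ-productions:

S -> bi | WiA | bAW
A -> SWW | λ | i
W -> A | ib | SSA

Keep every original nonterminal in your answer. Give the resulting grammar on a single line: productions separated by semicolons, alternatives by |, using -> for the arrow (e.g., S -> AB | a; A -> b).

Nullable set: {A, W}.
S -> WiA: W, A nullable, giving Wi | WiA | i | iA.
S -> bAW: A, W nullable, giving b | bA | bAW | bW.
Drop A -> λ.
A -> SWW: W, W nullable, giving S | SW | SWW.
W -> A: A nullable, giving A.
W -> SSA: A nullable, giving SS | SSA.
Unchanged (no nullable symbols): S -> bi; A -> i; W -> ib.

S -> b | i | Wi | bA | bW | bi | iA | WiA | bAW; A -> S | i | SW | SWW; W -> A | SS | ib | SSA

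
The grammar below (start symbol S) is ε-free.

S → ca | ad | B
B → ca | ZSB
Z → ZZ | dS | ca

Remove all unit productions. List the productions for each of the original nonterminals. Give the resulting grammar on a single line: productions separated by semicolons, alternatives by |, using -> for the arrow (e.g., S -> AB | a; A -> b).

S -> ad | ca | ZSB; B -> ca | ZSB; Z -> ZZ | ca | dS

Unit productions: S->B.
Unit pairs (A ⇒* B via units): (S,B).
S: inherits non-unit rules of {B, S} → ZSB | ad | ca.
B: inherits non-unit rules of {B} → ZSB | ca.
Z: inherits non-unit rules of {Z} → ZZ | ca | dS.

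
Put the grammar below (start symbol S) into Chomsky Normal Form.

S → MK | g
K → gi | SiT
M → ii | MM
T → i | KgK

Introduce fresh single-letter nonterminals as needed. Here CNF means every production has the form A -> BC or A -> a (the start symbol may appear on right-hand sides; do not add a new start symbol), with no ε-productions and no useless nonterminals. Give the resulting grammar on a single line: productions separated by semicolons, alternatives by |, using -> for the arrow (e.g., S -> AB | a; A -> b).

No ε-productions.
No unit productions to eliminate.
TERM: introduce B -> g, A -> i and substitute in every rule of length ≥2.
BIN: K -> SAT becomes K -> SC, C -> AT; T -> KBK becomes T -> KD, D -> BK.

S -> g | MK; A -> i; B -> g; C -> AT; D -> BK; K -> BA | SC; M -> AA | MM; T -> i | KD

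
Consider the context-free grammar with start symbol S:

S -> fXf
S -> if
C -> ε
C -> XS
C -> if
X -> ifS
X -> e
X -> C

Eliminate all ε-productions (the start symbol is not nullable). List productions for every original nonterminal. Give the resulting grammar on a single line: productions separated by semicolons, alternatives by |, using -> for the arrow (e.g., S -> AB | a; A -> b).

S -> ff | if | fXf; C -> S | XS | if; X -> C | e | ifS

Nullable set: {C, X}.
S -> fXf: X nullable, giving fXf | ff.
Drop C -> ε.
C -> XS: X nullable, giving S | XS.
X -> C: C nullable, giving C.
Unchanged (no nullable symbols): S -> if; C -> if; X -> e; X -> ifS.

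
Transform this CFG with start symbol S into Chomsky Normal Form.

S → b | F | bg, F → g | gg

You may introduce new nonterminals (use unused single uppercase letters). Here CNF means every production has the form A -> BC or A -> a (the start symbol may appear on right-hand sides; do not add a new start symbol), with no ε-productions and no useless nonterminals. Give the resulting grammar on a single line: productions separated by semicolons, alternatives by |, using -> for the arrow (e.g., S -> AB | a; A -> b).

No ε-productions.
After unit-elimination: S -> b | g | bg | gg; F -> g | gg.
TERM: introduce B -> b, A -> g and substitute in every rule of length ≥2.
Drop unreachable/unproductive: F.

S -> b | g | AA | BA; A -> g; B -> b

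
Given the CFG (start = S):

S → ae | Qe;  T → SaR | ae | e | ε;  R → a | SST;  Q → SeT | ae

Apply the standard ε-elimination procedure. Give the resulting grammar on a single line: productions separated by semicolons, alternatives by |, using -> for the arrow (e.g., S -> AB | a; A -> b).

S -> Qe | ae; Q -> Se | ae | SeT; R -> a | SS | SST; T -> e | ae | SaR

Nullable set: {T}.
Q -> SeT: T nullable, giving Se | SeT.
R -> SST: T nullable, giving SS | SST.
Drop T -> ε.
Unchanged (no nullable symbols): S -> Qe; S -> ae; Q -> ae; R -> a; T -> SaR; T -> ae; T -> e.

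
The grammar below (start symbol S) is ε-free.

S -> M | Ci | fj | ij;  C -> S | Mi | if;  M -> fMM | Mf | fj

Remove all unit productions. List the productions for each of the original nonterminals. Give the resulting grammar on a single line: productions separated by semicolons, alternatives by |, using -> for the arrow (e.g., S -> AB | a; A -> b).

S -> Ci | Mf | fj | ij | fMM; C -> Ci | Mf | Mi | fj | if | ij | fMM; M -> Mf | fj | fMM

Unit productions: C->S, S->M.
Unit pairs (A ⇒* B via units): (C,M), (C,S), (S,M).
S: inherits non-unit rules of {M, S} → Ci | Mf | fMM | fj | ij.
C: inherits non-unit rules of {C, M, S} → Ci | Mf | Mi | fMM | fj | if | ij.
M: inherits non-unit rules of {M} → Mf | fMM | fj.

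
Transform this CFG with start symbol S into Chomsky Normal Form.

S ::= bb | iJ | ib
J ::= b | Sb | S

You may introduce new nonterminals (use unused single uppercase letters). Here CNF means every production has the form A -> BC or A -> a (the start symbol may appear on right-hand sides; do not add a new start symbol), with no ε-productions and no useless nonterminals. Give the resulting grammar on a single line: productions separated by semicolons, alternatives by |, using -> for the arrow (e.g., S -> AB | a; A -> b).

S -> AA | BA | BJ; A -> b; B -> i; J -> b | AA | BA | BJ | SA

No ε-productions.
After unit-elimination: S -> bb | iJ | ib; J -> b | Sb | bb | iJ | ib.
TERM: introduce A -> b, B -> i and substitute in every rule of length ≥2.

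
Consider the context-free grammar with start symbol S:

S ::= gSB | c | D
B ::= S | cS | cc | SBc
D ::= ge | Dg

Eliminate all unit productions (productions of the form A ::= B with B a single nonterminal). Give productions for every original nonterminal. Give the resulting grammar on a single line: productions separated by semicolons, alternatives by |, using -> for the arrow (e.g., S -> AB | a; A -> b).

Unit productions: B->S, S->D.
Unit pairs (A ⇒* B via units): (B,D), (B,S), (S,D).
S: inherits non-unit rules of {D, S} → Dg | c | gSB | ge.
B: inherits non-unit rules of {B, D, S} → Dg | SBc | c | cS | cc | gSB | ge.
D: inherits non-unit rules of {D} → Dg | ge.

S -> c | Dg | ge | gSB; B -> c | Dg | cS | cc | ge | SBc | gSB; D -> Dg | ge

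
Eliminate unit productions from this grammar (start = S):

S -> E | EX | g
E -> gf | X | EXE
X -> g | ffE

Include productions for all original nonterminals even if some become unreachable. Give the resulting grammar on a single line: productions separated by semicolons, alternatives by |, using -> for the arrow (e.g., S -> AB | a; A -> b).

S -> g | EX | gf | EXE | ffE; E -> g | gf | EXE | ffE; X -> g | ffE

Unit productions: E->X, S->E.
Unit pairs (A ⇒* B via units): (E,X), (S,E), (S,X).
S: inherits non-unit rules of {E, S, X} → EX | EXE | ffE | g | gf.
E: inherits non-unit rules of {E, X} → EXE | ffE | g | gf.
X: inherits non-unit rules of {X} → ffE | g.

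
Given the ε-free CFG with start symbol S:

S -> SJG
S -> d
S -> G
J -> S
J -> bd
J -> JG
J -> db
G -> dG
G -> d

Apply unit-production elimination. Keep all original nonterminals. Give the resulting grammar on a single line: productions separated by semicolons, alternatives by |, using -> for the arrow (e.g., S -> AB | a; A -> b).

S -> d | dG | SJG; G -> d | dG; J -> d | JG | bd | dG | db | SJG

Unit productions: J->S, S->G.
Unit pairs (A ⇒* B via units): (J,G), (J,S), (S,G).
S: inherits non-unit rules of {G, S} → SJG | d | dG.
G: inherits non-unit rules of {G} → d | dG.
J: inherits non-unit rules of {G, J, S} → JG | SJG | bd | d | dG | db.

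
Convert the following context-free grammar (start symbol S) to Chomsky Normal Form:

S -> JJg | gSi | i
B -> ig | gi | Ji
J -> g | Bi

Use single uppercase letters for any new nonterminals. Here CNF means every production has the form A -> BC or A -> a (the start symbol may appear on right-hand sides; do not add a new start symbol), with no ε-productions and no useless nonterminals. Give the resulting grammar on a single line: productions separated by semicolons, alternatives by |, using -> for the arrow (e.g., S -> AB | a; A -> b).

S -> i | CD | JE; A -> i; B -> AC | CA | JA; C -> g; D -> SA; E -> JC; J -> g | BA

No ε-productions.
No unit productions to eliminate.
TERM: introduce C -> g, A -> i and substitute in every rule of length ≥2.
BIN: S -> CSA becomes S -> CD, D -> SA; S -> JJC becomes S -> JE, E -> JC.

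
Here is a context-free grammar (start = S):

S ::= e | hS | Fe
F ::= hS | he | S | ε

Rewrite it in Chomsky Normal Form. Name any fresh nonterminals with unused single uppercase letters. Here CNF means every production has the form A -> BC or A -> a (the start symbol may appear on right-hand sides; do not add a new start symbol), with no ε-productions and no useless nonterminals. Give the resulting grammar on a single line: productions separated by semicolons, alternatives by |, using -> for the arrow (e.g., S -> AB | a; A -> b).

Nullable: {F}; after ε-elimination: S -> e | Fe | hS; F -> S | hS | he.
After unit-elimination: S -> e | Fe | hS; F -> e | Fe | hS | he.
TERM: introduce A -> e, B -> h and substitute in every rule of length ≥2.

S -> e | BS | FA; A -> e; B -> h; F -> e | BA | BS | FA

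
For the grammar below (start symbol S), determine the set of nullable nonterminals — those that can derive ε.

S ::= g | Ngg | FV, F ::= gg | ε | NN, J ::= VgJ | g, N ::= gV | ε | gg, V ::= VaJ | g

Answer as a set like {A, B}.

Directly nullable (have an ε-rule): {F, N}.
Not nullable: J, S, V — each has a terminal in every rule's right-hand side or depends on a non-nullable symbol.

{F, N}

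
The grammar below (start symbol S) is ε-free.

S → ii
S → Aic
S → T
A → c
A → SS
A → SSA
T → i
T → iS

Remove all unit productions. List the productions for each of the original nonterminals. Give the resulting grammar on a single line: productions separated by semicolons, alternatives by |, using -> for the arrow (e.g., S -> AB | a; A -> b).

Unit productions: S->T.
Unit pairs (A ⇒* B via units): (S,T).
S: inherits non-unit rules of {S, T} → Aic | i | iS | ii.
A: inherits non-unit rules of {A} → SS | SSA | c.
T: inherits non-unit rules of {T} → i | iS.

S -> i | iS | ii | Aic; A -> c | SS | SSA; T -> i | iS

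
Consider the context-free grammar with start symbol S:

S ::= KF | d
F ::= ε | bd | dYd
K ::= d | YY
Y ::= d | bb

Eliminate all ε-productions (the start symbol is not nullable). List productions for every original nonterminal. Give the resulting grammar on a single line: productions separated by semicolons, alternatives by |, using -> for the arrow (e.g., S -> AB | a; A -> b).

Nullable set: {F}.
S -> KF: F nullable, giving K | KF.
Drop F -> ε.
Unchanged (no nullable symbols): S -> d; F -> bd; F -> dYd; K -> YY; K -> d; Y -> bb; Y -> d.

S -> K | d | KF; F -> bd | dYd; K -> d | YY; Y -> d | bb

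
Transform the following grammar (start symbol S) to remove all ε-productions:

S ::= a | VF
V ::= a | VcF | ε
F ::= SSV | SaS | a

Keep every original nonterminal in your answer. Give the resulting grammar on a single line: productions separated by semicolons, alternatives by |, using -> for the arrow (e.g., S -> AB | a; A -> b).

S -> F | a | VF; F -> a | SS | SSV | SaS; V -> a | cF | VcF

Nullable set: {V}.
S -> VF: V nullable, giving F | VF.
F -> SSV: V nullable, giving SS | SSV.
Drop V -> ε.
V -> VcF: V nullable, giving VcF | cF.
Unchanged (no nullable symbols): S -> a; F -> SaS; F -> a; V -> a.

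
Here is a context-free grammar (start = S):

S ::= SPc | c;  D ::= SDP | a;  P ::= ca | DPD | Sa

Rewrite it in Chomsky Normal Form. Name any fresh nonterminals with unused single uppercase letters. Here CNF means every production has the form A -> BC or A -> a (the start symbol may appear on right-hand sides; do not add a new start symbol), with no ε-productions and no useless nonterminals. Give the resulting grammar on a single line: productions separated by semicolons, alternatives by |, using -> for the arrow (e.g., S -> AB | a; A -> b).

S -> c | SF; A -> a; B -> c; C -> DP; D -> a | SC; E -> PD; F -> PB; P -> BA | DE | SA

No ε-productions.
No unit productions to eliminate.
TERM: introduce A -> a, B -> c and substitute in every rule of length ≥2.
BIN: D -> SDP becomes D -> SC, C -> DP; P -> DPD becomes P -> DE, E -> PD; S -> SPB becomes S -> SF, F -> PB.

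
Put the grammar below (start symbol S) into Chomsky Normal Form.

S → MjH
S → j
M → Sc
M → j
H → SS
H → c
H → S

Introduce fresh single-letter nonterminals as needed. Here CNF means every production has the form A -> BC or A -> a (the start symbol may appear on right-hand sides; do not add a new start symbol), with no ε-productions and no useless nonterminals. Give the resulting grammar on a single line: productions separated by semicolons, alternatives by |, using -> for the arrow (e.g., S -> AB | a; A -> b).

No ε-productions.
After unit-elimination: S -> j | MjH; H -> c | j | SS | MjH; M -> j | Sc.
TERM: introduce B -> c, A -> j and substitute in every rule of length ≥2.
BIN: H -> MAH becomes H -> MC, C -> AH; S -> MAH becomes S -> MD, D -> AH.

S -> j | MD; A -> j; B -> c; C -> AH; D -> AH; H -> c | j | MC | SS; M -> j | SB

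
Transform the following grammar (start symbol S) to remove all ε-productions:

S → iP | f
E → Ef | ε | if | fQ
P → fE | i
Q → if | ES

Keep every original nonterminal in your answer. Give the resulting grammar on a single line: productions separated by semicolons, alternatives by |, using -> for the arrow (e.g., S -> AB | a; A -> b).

Nullable set: {E}.
Drop E -> ε.
E -> Ef: E nullable, giving Ef | f.
P -> fE: E nullable, giving f | fE.
Q -> ES: E nullable, giving ES | S.
Unchanged (no nullable symbols): S -> f; S -> iP; E -> fQ; E -> if; P -> i; Q -> if.

S -> f | iP; E -> f | Ef | fQ | if; P -> f | i | fE; Q -> S | ES | if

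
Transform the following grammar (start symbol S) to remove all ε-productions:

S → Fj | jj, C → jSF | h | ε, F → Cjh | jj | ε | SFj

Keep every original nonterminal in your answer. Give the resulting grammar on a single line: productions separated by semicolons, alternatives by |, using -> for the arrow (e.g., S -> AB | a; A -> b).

Nullable set: {C, F}.
S -> Fj: F nullable, giving Fj | j.
Drop C -> ε.
C -> jSF: F nullable, giving jS | jSF.
Drop F -> ε.
F -> Cjh: C nullable, giving Cjh | jh.
F -> SFj: F nullable, giving SFj | Sj.
Unchanged (no nullable symbols): S -> jj; C -> h; F -> jj.

S -> j | Fj | jj; C -> h | jS | jSF; F -> Sj | jh | jj | Cjh | SFj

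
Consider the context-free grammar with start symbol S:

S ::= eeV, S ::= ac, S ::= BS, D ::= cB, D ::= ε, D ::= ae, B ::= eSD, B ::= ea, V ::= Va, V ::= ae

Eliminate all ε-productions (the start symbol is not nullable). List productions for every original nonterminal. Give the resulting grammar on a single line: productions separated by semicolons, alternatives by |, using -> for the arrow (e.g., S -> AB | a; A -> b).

S -> BS | ac | eeV; B -> eS | ea | eSD; D -> ae | cB; V -> Va | ae

Nullable set: {D}.
B -> eSD: D nullable, giving eS | eSD.
Drop D -> ε.
Unchanged (no nullable symbols): S -> BS; S -> ac; S -> eeV; B -> ea; D -> ae; D -> cB; V -> Va; V -> ae.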